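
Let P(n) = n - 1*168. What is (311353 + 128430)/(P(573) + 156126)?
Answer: 439783/156531 ≈ 2.8096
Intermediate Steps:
P(n) = -168 + n (P(n) = n - 168 = -168 + n)
(311353 + 128430)/(P(573) + 156126) = (311353 + 128430)/((-168 + 573) + 156126) = 439783/(405 + 156126) = 439783/156531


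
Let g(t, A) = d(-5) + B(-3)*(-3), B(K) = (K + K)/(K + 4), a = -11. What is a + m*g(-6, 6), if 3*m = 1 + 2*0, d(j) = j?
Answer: -20/3 ≈ -6.6667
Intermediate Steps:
B(K) = 2*K/(4 + K) (B(K) = (2*K)/(4 + K) = 2*K/(4 + K))
g(t, A) = 13 (g(t, A) = -5 + (2*(-3)/(4 - 3))*(-3) = -5 + (2*(-3)/1)*(-3) = -5 + (2*(-3)*1)*(-3) = -5 - 6*(-3) = -5 + 18 = 13)
m = ⅓ (m = (1 + 2*0)/3 = (1 + 0)/3 = (⅓)*1 = ⅓ ≈ 0.33333)
a + m*g(-6, 6) = -11 + (⅓)*13 = -11 + 13/3 = -20/3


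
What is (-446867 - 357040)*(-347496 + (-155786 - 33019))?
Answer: 431136128007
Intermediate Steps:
(-446867 - 357040)*(-347496 + (-155786 - 33019)) = -803907*(-347496 - 188805) = -803907*(-536301) = 431136128007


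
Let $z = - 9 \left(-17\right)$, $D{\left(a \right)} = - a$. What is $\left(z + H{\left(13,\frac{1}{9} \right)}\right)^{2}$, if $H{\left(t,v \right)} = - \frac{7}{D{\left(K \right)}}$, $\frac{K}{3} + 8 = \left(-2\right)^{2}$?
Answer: $\frac{3345241}{144} \approx 23231.0$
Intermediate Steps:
$K = -12$ ($K = -24 + 3 \left(-2\right)^{2} = -24 + 3 \cdot 4 = -24 + 12 = -12$)
$H{\left(t,v \right)} = - \frac{7}{12}$ ($H{\left(t,v \right)} = - \frac{7}{\left(-1\right) \left(-12\right)} = - \frac{7}{12}$)
$z = 153$ ($z = \left(-1\right) \left(-153\right) = 153$)
$\left(z + H{\left(13,\frac{1}{9} \right)}\right)^{2} = \left(153 - \frac{7}{12}\right)^{2} = \left(\frac{1829}{12}\right)^{2} = \frac{3345241}{144}$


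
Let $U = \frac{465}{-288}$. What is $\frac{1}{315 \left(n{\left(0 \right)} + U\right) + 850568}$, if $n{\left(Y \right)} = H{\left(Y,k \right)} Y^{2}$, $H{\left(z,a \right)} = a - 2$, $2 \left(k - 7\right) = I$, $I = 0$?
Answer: $\frac{32}{27201901} \approx 1.1764 \cdot 10^{-6}$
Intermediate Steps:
$k = 7$ ($k = 7 + \frac{1}{2} \cdot 0 = 7 + 0 = 7$)
$H{\left(z,a \right)} = -2 + a$
$n{\left(Y \right)} = 5 Y^{2}$ ($n{\left(Y \right)} = \left(-2 + 7\right) Y^{2} = 5 Y^{2}$)
$U = - \frac{155}{96}$ ($U = 465 \left(- \frac{1}{288}\right) = - \frac{155}{96} \approx -1.6146$)
$\frac{1}{315 \left(n{\left(0 \right)} + U\right) + 850568} = \frac{1}{315 \left(5 \cdot 0^{2} - \frac{155}{96}\right) + 850568} = \frac{1}{315 \left(5 \cdot 0 - \frac{155}{96}\right) + 850568} = \frac{1}{315 \left(0 - \frac{155}{96}\right) + 850568} = \frac{1}{315 \left(- \frac{155}{96}\right) + 850568} = \frac{1}{- \frac{16275}{32} + 850568} = \frac{1}{\frac{27201901}{32}} = \frac{32}{27201901}$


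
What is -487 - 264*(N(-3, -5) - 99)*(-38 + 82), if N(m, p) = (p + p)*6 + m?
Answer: 1881305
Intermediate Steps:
N(m, p) = m + 12*p (N(m, p) = (2*p)*6 + m = 12*p + m = m + 12*p)
-487 - 264*(N(-3, -5) - 99)*(-38 + 82) = -487 - 264*((-3 + 12*(-5)) - 99)*(-38 + 82) = -487 - 264*((-3 - 60) - 99)*44 = -487 - 264*(-63 - 99)*44 = -487 - (-42768)*44 = -487 - 264*(-7128) = -487 + 1881792 = 1881305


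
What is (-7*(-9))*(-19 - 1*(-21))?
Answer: 126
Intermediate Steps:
(-7*(-9))*(-19 - 1*(-21)) = 63*(-19 + 21) = 63*2 = 126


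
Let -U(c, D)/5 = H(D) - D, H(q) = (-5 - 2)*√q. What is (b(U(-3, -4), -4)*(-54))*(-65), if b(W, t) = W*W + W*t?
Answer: -15514200 - 10810800*I ≈ -1.5514e+7 - 1.0811e+7*I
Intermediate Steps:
H(q) = -7*√q
U(c, D) = 5*D + 35*√D (U(c, D) = -5*(-7*√D - D) = -5*(-D - 7*√D) = 5*D + 35*√D)
b(W, t) = W² + W*t
(b(U(-3, -4), -4)*(-54))*(-65) = (((5*(-4) + 35*√(-4))*((5*(-4) + 35*√(-4)) - 4))*(-54))*(-65) = (((-20 + 35*(2*I))*((-20 + 35*(2*I)) - 4))*(-54))*(-65) = (((-20 + 70*I)*((-20 + 70*I) - 4))*(-54))*(-65) = (((-20 + 70*I)*(-24 + 70*I))*(-54))*(-65) = (((-24 + 70*I)*(-20 + 70*I))*(-54))*(-65) = -54*(-24 + 70*I)*(-20 + 70*I)*(-65) = 3510*(-24 + 70*I)*(-20 + 70*I)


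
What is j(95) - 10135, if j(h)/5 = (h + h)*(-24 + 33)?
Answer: -1585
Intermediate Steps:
j(h) = 90*h (j(h) = 5*((h + h)*(-24 + 33)) = 5*((2*h)*9) = 5*(18*h) = 90*h)
j(95) - 10135 = 90*95 - 10135 = 8550 - 10135 = -1585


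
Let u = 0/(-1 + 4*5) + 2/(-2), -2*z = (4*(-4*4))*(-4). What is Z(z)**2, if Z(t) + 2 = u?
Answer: 9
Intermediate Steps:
z = -128 (z = -4*(-4*4)*(-4)/2 = -4*(-16)*(-4)/2 = -(-32)*(-4) = -1/2*256 = -128)
u = -1 (u = 0/(-1 + 20) + 2*(-1/2) = 0/19 - 1 = 0*(1/19) - 1 = 0 - 1 = -1)
Z(t) = -3 (Z(t) = -2 - 1 = -3)
Z(z)**2 = (-3)**2 = 9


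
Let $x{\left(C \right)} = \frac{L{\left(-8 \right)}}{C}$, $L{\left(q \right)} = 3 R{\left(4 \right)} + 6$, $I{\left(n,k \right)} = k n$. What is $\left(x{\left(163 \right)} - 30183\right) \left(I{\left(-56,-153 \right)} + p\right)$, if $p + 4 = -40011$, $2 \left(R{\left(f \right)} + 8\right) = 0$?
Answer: $\frac{154714428609}{163} \approx 9.4917 \cdot 10^{8}$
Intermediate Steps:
$R{\left(f \right)} = -8$ ($R{\left(f \right)} = -8 + \frac{1}{2} \cdot 0 = -8 + 0 = -8$)
$L{\left(q \right)} = -18$ ($L{\left(q \right)} = 3 \left(-8\right) + 6 = -24 + 6 = -18$)
$p = -40015$ ($p = -4 - 40011 = -40015$)
$x{\left(C \right)} = - \frac{18}{C}$
$\left(x{\left(163 \right)} - 30183\right) \left(I{\left(-56,-153 \right)} + p\right) = \left(- \frac{18}{163} - 30183\right) \left(\left(-153\right) \left(-56\right) - 40015\right) = \left(\left(-18\right) \frac{1}{163} - 30183\right) \left(8568 - 40015\right) = \left(- \frac{18}{163} - 30183\right) \left(-31447\right) = \left(- \frac{4919847}{163}\right) \left(-31447\right) = \frac{154714428609}{163}$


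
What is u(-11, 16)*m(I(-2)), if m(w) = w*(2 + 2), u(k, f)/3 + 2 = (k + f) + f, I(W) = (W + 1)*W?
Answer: 456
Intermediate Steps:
I(W) = W*(1 + W) (I(W) = (1 + W)*W = W*(1 + W))
u(k, f) = -6 + 3*k + 6*f (u(k, f) = -6 + 3*((k + f) + f) = -6 + 3*((f + k) + f) = -6 + 3*(k + 2*f) = -6 + (3*k + 6*f) = -6 + 3*k + 6*f)
m(w) = 4*w (m(w) = w*4 = 4*w)
u(-11, 16)*m(I(-2)) = (-6 + 3*(-11) + 6*16)*(4*(-2*(1 - 2))) = (-6 - 33 + 96)*(4*(-2*(-1))) = 57*(4*2) = 57*8 = 456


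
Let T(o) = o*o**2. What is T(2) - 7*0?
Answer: 8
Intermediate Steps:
T(o) = o**3
T(2) - 7*0 = 2**3 - 7*0 = 8 + 0 = 8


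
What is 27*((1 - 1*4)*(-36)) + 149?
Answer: 3065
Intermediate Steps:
27*((1 - 1*4)*(-36)) + 149 = 27*((1 - 4)*(-36)) + 149 = 27*(-3*(-36)) + 149 = 27*108 + 149 = 2916 + 149 = 3065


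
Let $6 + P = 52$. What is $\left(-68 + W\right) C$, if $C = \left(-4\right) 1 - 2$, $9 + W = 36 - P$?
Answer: $522$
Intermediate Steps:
$P = 46$ ($P = -6 + 52 = 46$)
$W = -19$ ($W = -9 + \left(36 - 46\right) = -9 - 10 = -19$)
$C = -6$ ($C = -4 - 2 = -6$)
$\left(-68 + W\right) C = \left(-68 - 19\right) \left(-6\right) = \left(-87\right) \left(-6\right) = 522$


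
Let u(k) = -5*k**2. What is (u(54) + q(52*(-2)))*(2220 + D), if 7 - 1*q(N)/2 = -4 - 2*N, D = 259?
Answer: -37120546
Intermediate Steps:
q(N) = 22 + 4*N (q(N) = 14 - 2*(-4 - 2*N) = 14 + (8 + 4*N) = 22 + 4*N)
(u(54) + q(52*(-2)))*(2220 + D) = (-5*54**2 + (22 + 4*(52*(-2))))*(2220 + 259) = (-5*2916 + (22 + 4*(-104)))*2479 = (-14580 + (22 - 416))*2479 = (-14580 - 394)*2479 = -14974*2479 = -37120546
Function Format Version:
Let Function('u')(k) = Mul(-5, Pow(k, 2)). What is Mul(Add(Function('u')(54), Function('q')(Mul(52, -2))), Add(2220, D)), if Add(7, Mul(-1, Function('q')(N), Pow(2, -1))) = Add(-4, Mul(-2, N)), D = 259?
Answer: -37120546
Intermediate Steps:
Function('q')(N) = Add(22, Mul(4, N)) (Function('q')(N) = Add(14, Mul(-2, Add(-4, Mul(-2, N)))) = Add(14, Add(8, Mul(4, N))) = Add(22, Mul(4, N)))
Mul(Add(Function('u')(54), Function('q')(Mul(52, -2))), Add(2220, D)) = Mul(Add(Mul(-5, Pow(54, 2)), Add(22, Mul(4, Mul(52, -2)))), Add(2220, 259)) = Mul(Add(Mul(-5, 2916), Add(22, Mul(4, -104))), 2479) = Mul(Add(-14580, Add(22, -416)), 2479) = Mul(Add(-14580, -394), 2479) = Mul(-14974, 2479) = -37120546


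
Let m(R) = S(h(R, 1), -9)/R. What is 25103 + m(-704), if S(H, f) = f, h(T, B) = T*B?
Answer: 17672521/704 ≈ 25103.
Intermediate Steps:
h(T, B) = B*T
m(R) = -9/R
25103 + m(-704) = 25103 - 9/(-704) = 25103 - 9*(-1/704) = 25103 + 9/704 = 17672521/704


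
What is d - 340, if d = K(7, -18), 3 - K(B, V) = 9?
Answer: -346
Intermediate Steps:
K(B, V) = -6 (K(B, V) = 3 - 1*9 = 3 - 9 = -6)
d = -6
d - 340 = -6 - 340 = -346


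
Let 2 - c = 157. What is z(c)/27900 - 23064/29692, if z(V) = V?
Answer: -1045303/1336140 ≈ -0.78233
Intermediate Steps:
c = -155 (c = 2 - 1*157 = 2 - 157 = -155)
z(c)/27900 - 23064/29692 = -155/27900 - 23064/29692 = -155*1/27900 - 23064*1/29692 = -1/180 - 5766/7423 = -1045303/1336140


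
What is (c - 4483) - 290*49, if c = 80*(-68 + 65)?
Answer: -18933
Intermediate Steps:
c = -240 (c = 80*(-3) = -240)
(c - 4483) - 290*49 = (-240 - 4483) - 290*49 = -4723 - 14210 = -18933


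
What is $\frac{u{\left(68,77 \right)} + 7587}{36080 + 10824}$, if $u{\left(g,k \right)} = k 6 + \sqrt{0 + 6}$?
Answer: $\frac{8049}{46904} + \frac{\sqrt{6}}{46904} \approx 0.17166$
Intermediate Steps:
$u{\left(g,k \right)} = \sqrt{6} + 6 k$ ($u{\left(g,k \right)} = 6 k + \sqrt{6} = \sqrt{6} + 6 k$)
$\frac{u{\left(68,77 \right)} + 7587}{36080 + 10824} = \frac{\left(\sqrt{6} + 6 \cdot 77\right) + 7587}{36080 + 10824} = \frac{\left(\sqrt{6} + 462\right) + 7587}{46904} = \left(\left(462 + \sqrt{6}\right) + 7587\right) \frac{1}{46904} = \left(8049 + \sqrt{6}\right) \frac{1}{46904} = \frac{8049}{46904} + \frac{\sqrt{6}}{46904}$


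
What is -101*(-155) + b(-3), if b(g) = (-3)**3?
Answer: 15628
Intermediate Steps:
b(g) = -27
-101*(-155) + b(-3) = -101*(-155) - 27 = 15655 - 27 = 15628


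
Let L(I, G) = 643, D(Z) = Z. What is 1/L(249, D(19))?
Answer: 1/643 ≈ 0.0015552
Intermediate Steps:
1/L(249, D(19)) = 1/643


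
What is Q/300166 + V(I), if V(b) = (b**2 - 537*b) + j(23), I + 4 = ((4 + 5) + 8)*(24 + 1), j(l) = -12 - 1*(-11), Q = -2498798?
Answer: -7330852870/150083 ≈ -48845.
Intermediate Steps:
j(l) = -1 (j(l) = -12 + 11 = -1)
I = 421 (I = -4 + ((4 + 5) + 8)*(24 + 1) = -4 + (9 + 8)*25 = -4 + 17*25 = -4 + 425 = 421)
V(b) = -1 + b**2 - 537*b (V(b) = (b**2 - 537*b) - 1 = -1 + b**2 - 537*b)
Q/300166 + V(I) = -2498798/300166 + (-1 + 421**2 - 537*421) = -2498798*1/300166 + (-1 + 177241 - 226077) = -1249399/150083 - 48837 = -7330852870/150083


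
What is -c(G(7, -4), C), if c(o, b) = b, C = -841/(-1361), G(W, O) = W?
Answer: -841/1361 ≈ -0.61793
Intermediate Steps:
C = 841/1361 (C = -841*(-1/1361) = 841/1361 ≈ 0.61793)
-c(G(7, -4), C) = -1*841/1361 = -841/1361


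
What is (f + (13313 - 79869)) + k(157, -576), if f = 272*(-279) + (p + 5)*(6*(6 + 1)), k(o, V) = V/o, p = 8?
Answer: -22278562/157 ≈ -1.4190e+5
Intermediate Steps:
f = -75342 (f = 272*(-279) + (8 + 5)*(6*(6 + 1)) = -75888 + 13*(6*7) = -75888 + 13*42 = -75888 + 546 = -75342)
(f + (13313 - 79869)) + k(157, -576) = (-75342 + (13313 - 79869)) - 576/157 = (-75342 - 66556) - 576*1/157 = -141898 - 576/157 = -22278562/157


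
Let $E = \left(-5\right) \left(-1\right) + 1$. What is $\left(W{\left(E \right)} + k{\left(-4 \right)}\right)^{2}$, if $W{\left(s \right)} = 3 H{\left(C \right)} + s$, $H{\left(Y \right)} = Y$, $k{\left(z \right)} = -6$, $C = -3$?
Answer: $81$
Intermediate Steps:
$E = 6$ ($E = 5 + 1 = 6$)
$W{\left(s \right)} = -9 + s$ ($W{\left(s \right)} = 3 \left(-3\right) + s = -9 + s$)
$\left(W{\left(E \right)} + k{\left(-4 \right)}\right)^{2} = \left(\left(-9 + 6\right) - 6\right)^{2} = \left(-3 - 6\right)^{2} = \left(-9\right)^{2} = 81$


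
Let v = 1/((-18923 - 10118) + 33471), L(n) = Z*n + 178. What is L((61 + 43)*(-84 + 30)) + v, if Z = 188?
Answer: -4676440899/4430 ≈ -1.0556e+6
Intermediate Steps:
L(n) = 178 + 188*n (L(n) = 188*n + 178 = 178 + 188*n)
v = 1/4430 (v = 1/(-29041 + 33471) = 1/4430 ≈ 0.00022573)
L((61 + 43)*(-84 + 30)) + v = (178 + 188*((61 + 43)*(-84 + 30))) + 1/4430 = (178 + 188*(104*(-54))) + 1/4430 = (178 + 188*(-5616)) + 1/4430 = (178 - 1055808) + 1/4430 = -1055630 + 1/4430 = -4676440899/4430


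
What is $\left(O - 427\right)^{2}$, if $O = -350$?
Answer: $603729$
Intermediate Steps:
$\left(O - 427\right)^{2} = \left(-350 - 427\right)^{2} = \left(-777\right)^{2} = 603729$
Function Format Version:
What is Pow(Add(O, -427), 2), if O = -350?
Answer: 603729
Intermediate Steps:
Pow(Add(O, -427), 2) = Pow(Add(-350, -427), 2) = Pow(-777, 2) = 603729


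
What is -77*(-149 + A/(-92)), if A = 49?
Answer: 1059289/92 ≈ 11514.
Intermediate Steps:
-77*(-149 + A/(-92)) = -77*(-149 + 49/(-92)) = -77*(-149 + 49*(-1/92)) = -77*(-149 - 49/92) = -77*(-13757/92) = 1059289/92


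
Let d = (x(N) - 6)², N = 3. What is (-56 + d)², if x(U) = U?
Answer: 2209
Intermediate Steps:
d = 9 (d = (3 - 6)² = (-3)² = 9)
(-56 + d)² = (-56 + 9)² = (-47)² = 2209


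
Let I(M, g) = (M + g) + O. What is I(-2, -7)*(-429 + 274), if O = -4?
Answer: 2015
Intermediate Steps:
I(M, g) = -4 + M + g (I(M, g) = (M + g) - 4 = -4 + M + g)
I(-2, -7)*(-429 + 274) = (-4 - 2 - 7)*(-429 + 274) = -13*(-155) = 2015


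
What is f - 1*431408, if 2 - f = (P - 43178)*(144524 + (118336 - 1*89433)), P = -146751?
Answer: 32938385277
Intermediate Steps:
f = 32938816685 (f = 2 - (-146751 - 43178)*(144524 + (118336 - 1*89433)) = 2 - (-189929)*(144524 + (118336 - 89433)) = 2 - (-189929)*(144524 + 28903) = 2 - (-189929)*173427 = 2 - 1*(-32938816683) = 2 + 32938816683 = 32938816685)
f - 1*431408 = 32938816685 - 1*431408 = 32938816685 - 431408 = 32938385277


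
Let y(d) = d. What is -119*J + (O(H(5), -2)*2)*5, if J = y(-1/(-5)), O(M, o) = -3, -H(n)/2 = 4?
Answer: -269/5 ≈ -53.800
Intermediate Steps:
H(n) = -8 (H(n) = -2*4 = -8)
J = ⅕ (J = -1/(-5) = -1*(-⅕) = ⅕ ≈ 0.20000)
-119*J + (O(H(5), -2)*2)*5 = -119*⅕ - 3*2*5 = -119/5 - 6*5 = -119/5 - 30 = -269/5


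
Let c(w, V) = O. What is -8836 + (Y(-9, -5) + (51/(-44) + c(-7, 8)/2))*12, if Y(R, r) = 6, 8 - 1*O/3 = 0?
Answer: -94973/11 ≈ -8633.9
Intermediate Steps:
O = 24 (O = 24 - 3*0 = 24 + 0 = 24)
c(w, V) = 24
-8836 + (Y(-9, -5) + (51/(-44) + c(-7, 8)/2))*12 = -8836 + (6 + (51/(-44) + 24/2))*12 = -8836 + (6 + (51*(-1/44) + 24*(½)))*12 = -8836 + (6 + (-51/44 + 12))*12 = -8836 + (6 + 477/44)*12 = -8836 + (741/44)*12 = -8836 + 2223/11 = -94973/11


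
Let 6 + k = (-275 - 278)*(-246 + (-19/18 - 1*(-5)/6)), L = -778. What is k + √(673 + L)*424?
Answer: 1225394/9 + 424*I*√105 ≈ 1.3616e+5 + 4344.7*I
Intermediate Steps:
k = 1225394/9 (k = -6 + (-275 - 278)*(-246 + (-19/18 - 1*(-5)/6)) = -6 - 553*(-246 + (-19*1/18 + 5*(⅙))) = -6 - 553*(-246 + (-19/18 + ⅚)) = -6 - 553*(-246 - 2/9) = -6 - 553*(-2216/9) = -6 + 1225448/9 = 1225394/9 ≈ 1.3616e+5)
k + √(673 + L)*424 = 1225394/9 + √(673 - 778)*424 = 1225394/9 + √(-105)*424 = 1225394/9 + (I*√105)*424 = 1225394/9 + 424*I*√105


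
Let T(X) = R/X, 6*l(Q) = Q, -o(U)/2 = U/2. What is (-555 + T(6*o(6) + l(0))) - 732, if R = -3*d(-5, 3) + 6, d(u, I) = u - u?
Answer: -7723/6 ≈ -1287.2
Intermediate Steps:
o(U) = -U (o(U) = -2*U/2 = -U)
l(Q) = Q/6
d(u, I) = 0
R = 6 (R = -3*0 + 6 = 0 + 6 = 6)
T(X) = 6/X
(-555 + T(6*o(6) + l(0))) - 732 = (-555 + 6/(6*(-1*6) + (⅙)*0)) - 732 = (-555 + 6/(6*(-6) + 0)) - 732 = (-555 + 6/(-36 + 0)) - 732 = (-555 + 6/(-36)) - 732 = (-555 + 6*(-1/36)) - 732 = (-555 - ⅙) - 732 = -3331/6 - 732 = -7723/6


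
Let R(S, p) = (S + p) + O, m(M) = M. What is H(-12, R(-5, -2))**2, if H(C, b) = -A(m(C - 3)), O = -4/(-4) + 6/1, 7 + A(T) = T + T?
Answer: 1369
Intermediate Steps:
A(T) = -7 + 2*T (A(T) = -7 + (T + T) = -7 + 2*T)
O = 7 (O = -4*(-1/4) + 6*1 = 1 + 6 = 7)
R(S, p) = 7 + S + p (R(S, p) = (S + p) + 7 = 7 + S + p)
H(C, b) = 13 - 2*C (H(C, b) = -(-7 + 2*(C - 3)) = -(-7 + 2*(-3 + C)) = -(-7 + (-6 + 2*C)) = -(-13 + 2*C) = 13 - 2*C)
H(-12, R(-5, -2))**2 = (13 - 2*(-12))**2 = (13 + 24)**2 = 37**2 = 1369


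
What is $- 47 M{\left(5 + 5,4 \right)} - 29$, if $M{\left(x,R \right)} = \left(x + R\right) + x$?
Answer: $-1157$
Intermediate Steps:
$M{\left(x,R \right)} = R + 2 x$ ($M{\left(x,R \right)} = \left(R + x\right) + x = R + 2 x$)
$- 47 M{\left(5 + 5,4 \right)} - 29 = - 47 \left(4 + 2 \left(5 + 5\right)\right) - 29 = - 47 \left(4 + 2 \cdot 10\right) - 29 = - 47 \left(4 + 20\right) - 29 = \left(-47\right) 24 - 29 = -1128 - 29 = -1157$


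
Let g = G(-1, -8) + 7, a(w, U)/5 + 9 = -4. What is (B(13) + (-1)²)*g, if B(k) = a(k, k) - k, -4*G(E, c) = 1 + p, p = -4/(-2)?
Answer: -1925/4 ≈ -481.25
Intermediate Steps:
a(w, U) = -65 (a(w, U) = -45 + 5*(-4) = -45 - 20 = -65)
p = 2 (p = -4*(-½) = 2)
G(E, c) = -¾ (G(E, c) = -(1 + 2)/4 = -¼*3 = -¾)
B(k) = -65 - k
g = 25/4 (g = -¾ + 7 = 25/4 ≈ 6.2500)
(B(13) + (-1)²)*g = ((-65 - 1*13) + (-1)²)*(25/4) = ((-65 - 13) + 1)*(25/4) = (-78 + 1)*(25/4) = -77*25/4 = -1925/4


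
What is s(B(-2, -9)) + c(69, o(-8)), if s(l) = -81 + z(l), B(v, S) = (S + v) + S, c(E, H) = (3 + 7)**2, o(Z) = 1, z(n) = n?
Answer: -1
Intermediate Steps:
c(E, H) = 100 (c(E, H) = 10**2 = 100)
B(v, S) = v + 2*S
s(l) = -81 + l
s(B(-2, -9)) + c(69, o(-8)) = (-81 + (-2 + 2*(-9))) + 100 = (-81 + (-2 - 18)) + 100 = (-81 - 20) + 100 = -101 + 100 = -1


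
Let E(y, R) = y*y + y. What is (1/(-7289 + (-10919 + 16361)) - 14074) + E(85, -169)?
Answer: -12493109/1847 ≈ -6764.0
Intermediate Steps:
E(y, R) = y + y² (E(y, R) = y² + y = y + y²)
(1/(-7289 + (-10919 + 16361)) - 14074) + E(85, -169) = (1/(-7289 + (-10919 + 16361)) - 14074) + 85*(1 + 85) = (1/(-7289 + 5442) - 14074) + 85*86 = (1/(-1847) - 14074) + 7310 = (-1/1847 - 14074) + 7310 = -25994679/1847 + 7310 = -12493109/1847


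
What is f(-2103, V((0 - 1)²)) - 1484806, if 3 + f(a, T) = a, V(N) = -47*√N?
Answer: -1486912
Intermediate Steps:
f(a, T) = -3 + a
f(-2103, V((0 - 1)²)) - 1484806 = (-3 - 2103) - 1484806 = -2106 - 1484806 = -1486912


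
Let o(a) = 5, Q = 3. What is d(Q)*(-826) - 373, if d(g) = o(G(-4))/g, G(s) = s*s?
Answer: -5249/3 ≈ -1749.7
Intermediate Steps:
G(s) = s**2
d(g) = 5/g
d(Q)*(-826) - 373 = (5/3)*(-826) - 373 = -4130/3 - 373 = -5249/3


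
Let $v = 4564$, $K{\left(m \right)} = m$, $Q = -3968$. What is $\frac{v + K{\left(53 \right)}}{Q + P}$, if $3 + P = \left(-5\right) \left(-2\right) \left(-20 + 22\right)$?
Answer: $- \frac{513}{439} \approx -1.1686$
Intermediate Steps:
$P = 17$ ($P = -3 + \left(-5\right) \left(-2\right) \left(-20 + 22\right) = -3 + 10 \cdot 2 = -3 + 20 = 17$)
$\frac{v + K{\left(53 \right)}}{Q + P} = \frac{4564 + 53}{-3968 + 17} = \frac{4617}{-3951} = 4617 \left(- \frac{1}{3951}\right) = - \frac{513}{439}$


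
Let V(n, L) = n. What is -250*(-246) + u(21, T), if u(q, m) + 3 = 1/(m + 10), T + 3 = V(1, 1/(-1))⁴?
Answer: 491977/8 ≈ 61497.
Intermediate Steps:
T = -2 (T = -3 + 1⁴ = -3 + 1 = -2)
u(q, m) = -3 + 1/(10 + m) (u(q, m) = -3 + 1/(m + 10) = -3 + 1/(10 + m))
-250*(-246) + u(21, T) = -250*(-246) + (-29 - 3*(-2))/(10 - 2) = 61500 + (-29 + 6)/8 = 61500 + (⅛)*(-23) = 61500 - 23/8 = 491977/8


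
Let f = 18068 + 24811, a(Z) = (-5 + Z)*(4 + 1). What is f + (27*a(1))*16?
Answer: 34239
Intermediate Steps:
a(Z) = -25 + 5*Z (a(Z) = (-5 + Z)*5 = -25 + 5*Z)
f = 42879
f + (27*a(1))*16 = 42879 + (27*(-25 + 5*1))*16 = 42879 + (27*(-25 + 5))*16 = 42879 + (27*(-20))*16 = 42879 - 540*16 = 42879 - 8640 = 34239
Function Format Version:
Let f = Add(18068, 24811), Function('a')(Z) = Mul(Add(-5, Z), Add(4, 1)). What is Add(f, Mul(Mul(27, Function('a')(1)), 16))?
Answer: 34239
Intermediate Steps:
Function('a')(Z) = Add(-25, Mul(5, Z)) (Function('a')(Z) = Mul(Add(-5, Z), 5) = Add(-25, Mul(5, Z)))
f = 42879
Add(f, Mul(Mul(27, Function('a')(1)), 16)) = Add(42879, Mul(Mul(27, Add(-25, Mul(5, 1))), 16)) = Add(42879, Mul(Mul(27, Add(-25, 5)), 16)) = Add(42879, Mul(Mul(27, -20), 16)) = Add(42879, Mul(-540, 16)) = Add(42879, -8640) = 34239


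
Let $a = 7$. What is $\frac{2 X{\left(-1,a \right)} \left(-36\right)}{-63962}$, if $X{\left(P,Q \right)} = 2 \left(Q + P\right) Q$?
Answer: $\frac{3024}{31981} \approx 0.094556$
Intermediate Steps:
$X{\left(P,Q \right)} = Q \left(2 P + 2 Q\right)$ ($X{\left(P,Q \right)} = 2 \left(P + Q\right) Q = \left(2 P + 2 Q\right) Q = Q \left(2 P + 2 Q\right)$)
$\frac{2 X{\left(-1,a \right)} \left(-36\right)}{-63962} = \frac{2 \cdot 2 \cdot 7 \left(-1 + 7\right) \left(-36\right)}{-63962} = 2 \cdot 2 \cdot 7 \cdot 6 \left(-36\right) \left(- \frac{1}{63962}\right) = 2 \cdot 84 \left(-36\right) \left(- \frac{1}{63962}\right) = 168 \left(-36\right) \left(- \frac{1}{63962}\right) = \left(-6048\right) \left(- \frac{1}{63962}\right) = \frac{3024}{31981}$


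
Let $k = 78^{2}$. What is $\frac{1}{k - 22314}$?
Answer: $- \frac{1}{16230} \approx -6.1614 \cdot 10^{-5}$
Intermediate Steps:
$k = 6084$
$\frac{1}{k - 22314} = \frac{1}{6084 - 22314} = \frac{1}{-16230} = - \frac{1}{16230}$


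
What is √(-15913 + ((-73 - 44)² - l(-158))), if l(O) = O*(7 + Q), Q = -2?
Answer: I*√1434 ≈ 37.868*I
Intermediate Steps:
l(O) = 5*O (l(O) = O*(7 - 2) = O*5 = 5*O)
√(-15913 + ((-73 - 44)² - l(-158))) = √(-15913 + ((-73 - 44)² - 5*(-158))) = √(-15913 + ((-117)² - 1*(-790))) = √(-15913 + (13689 + 790)) = √(-15913 + 14479) = √(-1434) = I*√1434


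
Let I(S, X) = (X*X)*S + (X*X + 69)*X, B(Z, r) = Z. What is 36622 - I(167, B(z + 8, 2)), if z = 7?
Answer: -5363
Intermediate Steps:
I(S, X) = S*X² + X*(69 + X²) (I(S, X) = X²*S + (X² + 69)*X = S*X² + (69 + X²)*X = S*X² + X*(69 + X²))
36622 - I(167, B(z + 8, 2)) = 36622 - (7 + 8)*(69 + (7 + 8)² + 167*(7 + 8)) = 36622 - 15*(69 + 15² + 167*15) = 36622 - 15*(69 + 225 + 2505) = 36622 - 15*2799 = 36622 - 1*41985 = 36622 - 41985 = -5363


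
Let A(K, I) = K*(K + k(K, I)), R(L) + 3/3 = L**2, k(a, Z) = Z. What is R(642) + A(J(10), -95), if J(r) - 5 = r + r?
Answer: 410413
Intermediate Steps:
J(r) = 5 + 2*r (J(r) = 5 + (r + r) = 5 + 2*r)
R(L) = -1 + L**2
A(K, I) = K*(I + K) (A(K, I) = K*(K + I) = K*(I + K))
R(642) + A(J(10), -95) = (-1 + 642**2) + (5 + 2*10)*(-95 + (5 + 2*10)) = (-1 + 412164) + (5 + 20)*(-95 + (5 + 20)) = 412163 + 25*(-95 + 25) = 412163 + 25*(-70) = 412163 - 1750 = 410413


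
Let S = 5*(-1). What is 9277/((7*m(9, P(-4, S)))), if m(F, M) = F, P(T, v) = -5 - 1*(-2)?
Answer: 9277/63 ≈ 147.25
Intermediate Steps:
S = -5
P(T, v) = -3 (P(T, v) = -5 + 2 = -3)
9277/((7*m(9, P(-4, S)))) = 9277/((7*9)) = 9277/63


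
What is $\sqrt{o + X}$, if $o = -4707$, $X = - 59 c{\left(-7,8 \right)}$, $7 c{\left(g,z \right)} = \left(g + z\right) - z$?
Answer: $2 i \sqrt{1162} \approx 68.176 i$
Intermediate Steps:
$c{\left(g,z \right)} = \frac{g}{7}$ ($c{\left(g,z \right)} = \frac{\left(g + z\right) - z}{7} = \frac{g}{7}$)
$X = 59$ ($X = - 59 \cdot \frac{1}{7} \left(-7\right) = \left(-59\right) \left(-1\right) = 59$)
$\sqrt{o + X} = \sqrt{-4707 + 59} = \sqrt{-4648} = 2 i \sqrt{1162}$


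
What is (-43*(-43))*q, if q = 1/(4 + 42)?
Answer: 1849/46 ≈ 40.196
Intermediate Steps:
q = 1/46 ≈ 0.021739
(-43*(-43))*q = -43*(-43)*(1/46) = 1849*(1/46) = 1849/46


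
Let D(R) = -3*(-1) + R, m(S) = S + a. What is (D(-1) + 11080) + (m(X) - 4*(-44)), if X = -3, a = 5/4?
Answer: 45025/4 ≈ 11256.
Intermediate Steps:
a = 5/4 (a = 5*(1/4) = 5/4 ≈ 1.2500)
m(S) = 5/4 + S (m(S) = S + 5/4 = 5/4 + S)
D(R) = 3 + R
(D(-1) + 11080) + (m(X) - 4*(-44)) = ((3 - 1) + 11080) + ((5/4 - 3) - 4*(-44)) = (2 + 11080) + (-7/4 + 176) = 11082 + 697/4 = 45025/4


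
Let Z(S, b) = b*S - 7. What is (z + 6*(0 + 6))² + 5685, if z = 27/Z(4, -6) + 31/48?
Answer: 15421160929/2214144 ≈ 6964.8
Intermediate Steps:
Z(S, b) = -7 + S*b (Z(S, b) = S*b - 7 = -7 + S*b)
z = -335/1488 (z = 27/(-7 + 4*(-6)) + 31/48 = 27/(-7 - 24) + 31*(1/48) = 27/(-31) + 31/48 = 27*(-1/31) + 31/48 = -27/31 + 31/48 = -335/1488 ≈ -0.22513)
(z + 6*(0 + 6))² + 5685 = (-335/1488 + 6*(0 + 6))² + 5685 = (-335/1488 + 6*6)² + 5685 = (-335/1488 + 36)² + 5685 = (53233/1488)² + 5685 = 2833752289/2214144 + 5685 = 15421160929/2214144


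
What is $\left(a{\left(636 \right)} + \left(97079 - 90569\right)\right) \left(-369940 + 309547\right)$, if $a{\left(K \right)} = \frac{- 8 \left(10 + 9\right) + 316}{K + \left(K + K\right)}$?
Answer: $- \frac{62513015741}{159} \approx -3.9316 \cdot 10^{8}$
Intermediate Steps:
$a{\left(K \right)} = \frac{164}{3 K}$ ($a{\left(K \right)} = \frac{\left(-8\right) 19 + 316}{K + 2 K} = \frac{-152 + 316}{3 K} = 164 \frac{1}{3 K} = \frac{164}{3 K}$)
$\left(a{\left(636 \right)} + \left(97079 - 90569\right)\right) \left(-369940 + 309547\right) = \left(\frac{164}{3 \cdot 636} + \left(97079 - 90569\right)\right) \left(-369940 + 309547\right) = \left(\frac{164}{3} \cdot \frac{1}{636} + \left(97079 - 90569\right)\right) \left(-60393\right) = \left(\frac{41}{477} + \left(97079 - 90569\right)\right) \left(-60393\right) = \left(\frac{41}{477} + 6510\right) \left(-60393\right) = \frac{3105311}{477} \left(-60393\right) = - \frac{62513015741}{159}$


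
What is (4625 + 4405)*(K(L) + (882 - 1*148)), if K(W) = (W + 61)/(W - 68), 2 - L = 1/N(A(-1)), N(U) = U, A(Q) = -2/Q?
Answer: 125771130/19 ≈ 6.6195e+6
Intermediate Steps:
L = 3/2 (L = 2 - 1/((-2/(-1))) = 2 - 1/((-2*(-1))) = 2 - 1/2 = 3/2 ≈ 1.5000)
K(W) = (61 + W)/(-68 + W)
(4625 + 4405)*(K(L) + (882 - 1*148)) = (4625 + 4405)*((61 + 3/2)/(-68 + 3/2) + (882 - 1*148)) = 9030*((125/2)/(-133/2) + (882 - 148)) = 9030*(-2/133*125/2 + 734) = 9030*(-125/133 + 734) = 9030*(97497/133) = 125771130/19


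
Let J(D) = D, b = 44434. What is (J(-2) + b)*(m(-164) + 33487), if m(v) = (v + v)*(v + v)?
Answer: 6268066672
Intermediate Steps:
m(v) = 4*v² (m(v) = (2*v)*(2*v) = 4*v²)
(J(-2) + b)*(m(-164) + 33487) = (-2 + 44434)*(4*(-164)² + 33487) = 44432*(4*26896 + 33487) = 44432*(107584 + 33487) = 44432*141071 = 6268066672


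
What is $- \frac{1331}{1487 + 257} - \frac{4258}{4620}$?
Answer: $- \frac{3393793}{2014320} \approx -1.6848$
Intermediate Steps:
$- \frac{1331}{1487 + 257} - \frac{4258}{4620} = - \frac{1331}{1744} - \frac{2129}{2310} = - \frac{3393793}{2014320}$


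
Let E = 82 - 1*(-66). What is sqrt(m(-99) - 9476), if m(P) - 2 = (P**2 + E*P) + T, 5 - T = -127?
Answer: 3*I*sqrt(1577) ≈ 119.13*I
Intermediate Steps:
E = 148 (E = 82 + 66 = 148)
T = 132 (T = 5 - 1*(-127) = 5 + 127 = 132)
m(P) = 134 + P**2 + 148*P (m(P) = 2 + ((P**2 + 148*P) + 132) = 2 + (132 + P**2 + 148*P) = 134 + P**2 + 148*P)
sqrt(m(-99) - 9476) = sqrt((134 + (-99)**2 + 148*(-99)) - 9476) = sqrt((134 + 9801 - 14652) - 9476) = sqrt(-4717 - 9476) = sqrt(-14193) = 3*I*sqrt(1577)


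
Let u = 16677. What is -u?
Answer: -16677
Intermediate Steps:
-u = -1*16677 = -16677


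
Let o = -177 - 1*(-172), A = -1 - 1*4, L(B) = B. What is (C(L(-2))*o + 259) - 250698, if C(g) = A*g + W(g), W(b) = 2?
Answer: -250499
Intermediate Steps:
A = -5 (A = -1 - 4 = -5)
o = -5 (o = -177 + 172 = -5)
C(g) = 2 - 5*g (C(g) = -5*g + 2 = 2 - 5*g)
(C(L(-2))*o + 259) - 250698 = ((2 - 5*(-2))*(-5) + 259) - 250698 = ((2 + 10)*(-5) + 259) - 250698 = (12*(-5) + 259) - 250698 = (-60 + 259) - 250698 = 199 - 250698 = -250499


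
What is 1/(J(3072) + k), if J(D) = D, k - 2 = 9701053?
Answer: 1/9704127 ≈ 1.0305e-7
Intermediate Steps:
k = 9701055 (k = 2 + 9701053 = 9701055)
1/(J(3072) + k) = 1/(3072 + 9701055) = 1/9704127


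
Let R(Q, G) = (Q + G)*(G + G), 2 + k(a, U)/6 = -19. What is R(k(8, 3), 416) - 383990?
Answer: -142710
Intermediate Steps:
k(a, U) = -126 (k(a, U) = -12 + 6*(-19) = -12 - 114 = -126)
R(Q, G) = 2*G*(G + Q) (R(Q, G) = (G + Q)*(2*G) = 2*G*(G + Q))
R(k(8, 3), 416) - 383990 = 2*416*(416 - 126) - 383990 = 2*416*290 - 383990 = 241280 - 383990 = -142710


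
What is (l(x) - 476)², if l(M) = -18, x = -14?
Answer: 244036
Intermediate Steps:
(l(x) - 476)² = (-18 - 476)² = (-494)² = 244036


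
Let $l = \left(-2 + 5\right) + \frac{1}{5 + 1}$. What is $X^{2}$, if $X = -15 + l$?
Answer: $\frac{5041}{36} \approx 140.03$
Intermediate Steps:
$l = \frac{19}{6}$ ($l = 3 + \frac{1}{6} = \frac{19}{6} \approx 3.1667$)
$X = - \frac{71}{6}$ ($X = -15 + \frac{19}{6} = - \frac{71}{6} \approx -11.833$)
$X^{2} = \left(- \frac{71}{6}\right)^{2} = \frac{5041}{36}$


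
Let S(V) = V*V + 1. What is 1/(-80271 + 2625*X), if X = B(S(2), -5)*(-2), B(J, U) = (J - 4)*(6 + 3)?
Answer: -1/127521 ≈ -7.8419e-6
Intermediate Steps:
S(V) = 1 + V**2 (S(V) = V**2 + 1 = 1 + V**2)
B(J, U) = -36 + 9*J (B(J, U) = (-4 + J)*9 = -36 + 9*J)
X = -18 (X = (-36 + 9*(1 + 2**2))*(-2) = (-36 + 9*(1 + 4))*(-2) = (-36 + 9*5)*(-2) = (-36 + 45)*(-2) = 9*(-2) = -18)
1/(-80271 + 2625*X) = 1/(-80271 + 2625*(-18)) = 1/(-80271 - 47250) = 1/(-127521) = -1/127521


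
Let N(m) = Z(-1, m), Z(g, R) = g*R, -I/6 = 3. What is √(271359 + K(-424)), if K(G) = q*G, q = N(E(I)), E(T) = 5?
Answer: √273479 ≈ 522.95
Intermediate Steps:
I = -18 (I = -6*3 = -18)
Z(g, R) = R*g
N(m) = -m (N(m) = m*(-1) = -m)
q = -5 (q = -1*5 = -5)
K(G) = -5*G
√(271359 + K(-424)) = √(271359 - 5*(-424)) = √(271359 + 2120) = √273479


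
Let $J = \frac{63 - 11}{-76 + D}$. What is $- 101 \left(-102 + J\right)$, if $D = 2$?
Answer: $\frac{383800}{37} \approx 10373.0$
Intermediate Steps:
$J = - \frac{26}{37}$ ($J = \frac{63 - 11}{-76 + 2} = \frac{52}{-74} = 52 \left(- \frac{1}{74}\right) = - \frac{26}{37} \approx -0.7027$)
$- 101 \left(-102 + J\right) = - 101 \left(-102 - \frac{26}{37}\right) = \left(-101\right) \left(- \frac{3800}{37}\right) = \frac{383800}{37}$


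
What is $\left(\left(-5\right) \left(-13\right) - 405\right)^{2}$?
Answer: $115600$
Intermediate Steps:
$\left(\left(-5\right) \left(-13\right) - 405\right)^{2} = \left(65 - 405\right)^{2} = \left(-340\right)^{2} = 115600$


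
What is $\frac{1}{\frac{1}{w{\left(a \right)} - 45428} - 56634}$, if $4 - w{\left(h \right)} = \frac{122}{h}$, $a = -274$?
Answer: $- \frac{6223027}{352434911255} \approx -1.7657 \cdot 10^{-5}$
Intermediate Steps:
$w{\left(h \right)} = 4 - \frac{122}{h}$
$\frac{1}{\frac{1}{w{\left(a \right)} - 45428} - 56634} = \frac{1}{\frac{1}{\left(4 - \frac{122}{-274}\right) - 45428} - 56634} = \frac{1}{\frac{1}{\left(4 - - \frac{61}{137}\right) - 45428} - 56634} = \frac{1}{\frac{1}{\left(4 + \frac{61}{137}\right) - 45428} - 56634} = \frac{1}{\frac{1}{\frac{609}{137} - 45428} - 56634} = \frac{1}{\frac{1}{- \frac{6223027}{137}} - 56634} = \frac{1}{- \frac{137}{6223027} - 56634} = \frac{1}{- \frac{352434911255}{6223027}} = - \frac{6223027}{352434911255}$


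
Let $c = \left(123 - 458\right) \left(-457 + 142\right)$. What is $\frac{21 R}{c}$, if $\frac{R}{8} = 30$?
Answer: $\frac{16}{335} \approx 0.047761$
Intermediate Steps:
$R = 240$ ($R = 8 \cdot 30 = 240$)
$c = 105525$ ($c = \left(-335\right) \left(-315\right) = 105525$)
$\frac{21 R}{c} = \frac{21 \cdot 240}{105525} = 5040 \cdot \frac{1}{105525} = \frac{16}{335}$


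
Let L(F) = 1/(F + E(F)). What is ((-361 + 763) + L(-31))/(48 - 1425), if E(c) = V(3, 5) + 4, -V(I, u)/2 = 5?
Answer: -14873/50949 ≈ -0.29192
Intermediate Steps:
V(I, u) = -10 (V(I, u) = -2*5 = -10)
E(c) = -6 (E(c) = -10 + 4 = -6)
L(F) = 1/(-6 + F) (L(F) = 1/(F - 6) = 1/(-6 + F))
((-361 + 763) + L(-31))/(48 - 1425) = ((-361 + 763) + 1/(-6 - 31))/(48 - 1425) = (402 + 1/(-37))/(-1377) = (402 - 1/37)*(-1/1377) = (14873/37)*(-1/1377) = -14873/50949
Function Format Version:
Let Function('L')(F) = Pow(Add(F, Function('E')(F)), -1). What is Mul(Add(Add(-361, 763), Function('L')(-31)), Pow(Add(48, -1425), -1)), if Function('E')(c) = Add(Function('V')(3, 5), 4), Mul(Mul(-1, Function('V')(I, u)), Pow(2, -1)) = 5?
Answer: Rational(-14873, 50949) ≈ -0.29192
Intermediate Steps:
Function('V')(I, u) = -10 (Function('V')(I, u) = Mul(-2, 5) = -10)
Function('E')(c) = -6 (Function('E')(c) = Add(-10, 4) = -6)
Function('L')(F) = Pow(Add(-6, F), -1) (Function('L')(F) = Pow(Add(F, -6), -1) = Pow(Add(-6, F), -1))
Mul(Add(Add(-361, 763), Function('L')(-31)), Pow(Add(48, -1425), -1)) = Mul(Add(Add(-361, 763), Pow(Add(-6, -31), -1)), Pow(Add(48, -1425), -1)) = Mul(Add(402, Pow(-37, -1)), Pow(-1377, -1)) = Mul(Add(402, Rational(-1, 37)), Rational(-1, 1377)) = Mul(Rational(14873, 37), Rational(-1, 1377)) = Rational(-14873, 50949)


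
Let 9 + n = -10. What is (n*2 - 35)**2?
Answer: 5329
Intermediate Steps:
n = -19 (n = -9 - 10 = -19)
(n*2 - 35)**2 = (-19*2 - 35)**2 = (-38 - 35)**2 = (-73)**2 = 5329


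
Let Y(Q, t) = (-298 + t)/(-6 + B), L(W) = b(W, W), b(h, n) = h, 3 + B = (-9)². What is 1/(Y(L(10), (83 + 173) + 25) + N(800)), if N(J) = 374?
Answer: 72/26911 ≈ 0.0026755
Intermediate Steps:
B = 78 (B = -3 + (-9)² = -3 + 81 = 78)
L(W) = W
Y(Q, t) = -149/36 + t/72 (Y(Q, t) = (-298 + t)/(-6 + 78) = (-298 + t)/72 = (-298 + t)*(1/72) = -149/36 + t/72)
1/(Y(L(10), (83 + 173) + 25) + N(800)) = 1/((-149/36 + ((83 + 173) + 25)/72) + 374) = 1/((-149/36 + (256 + 25)/72) + 374) = 1/((-149/36 + (1/72)*281) + 374) = 1/((-149/36 + 281/72) + 374) = 1/(-17/72 + 374) = 1/(26911/72) = 72/26911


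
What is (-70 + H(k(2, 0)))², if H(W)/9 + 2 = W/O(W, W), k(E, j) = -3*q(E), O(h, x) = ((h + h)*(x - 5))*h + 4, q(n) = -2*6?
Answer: 3124943598001/403567921 ≈ 7743.3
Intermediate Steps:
q(n) = -12
O(h, x) = 4 + 2*h²*(-5 + x) (O(h, x) = ((2*h)*(-5 + x))*h + 4 = (2*h*(-5 + x))*h + 4 = 2*h²*(-5 + x) + 4 = 4 + 2*h²*(-5 + x))
k(E, j) = 36 (k(E, j) = -3*(-12) = 36)
H(W) = -18 + 9*W/(4 - 10*W² + 2*W³) (H(W) = -18 + 9*(W/(4 - 10*W² + 2*W*W²)) = -18 + 9*(W/(4 - 10*W² + 2*W³)) = -18 + 9*W/(4 - 10*W² + 2*W³))
(-70 + H(k(2, 0)))² = (-70 + 9*(-8 + 36 - 4*36³ + 20*36²)/(2*(2 + 36³ - 5*36²)))² = (-70 + 9*(-8 + 36 - 4*46656 + 20*1296)/(2*(2 + 46656 - 5*1296)))² = (-70 + 9*(-8 + 36 - 186624 + 25920)/(2*(2 + 46656 - 6480)))² = (-70 + (9/2)*(-160676)/40178)² = (-70 + (9/2)*(1/40178)*(-160676))² = (-70 - 361521/20089)² = (-1767751/20089)² = 3124943598001/403567921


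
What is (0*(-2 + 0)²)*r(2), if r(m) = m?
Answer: 0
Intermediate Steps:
(0*(-2 + 0)²)*r(2) = (0*(-2 + 0)²)*2 = (0*(-2)²)*2 = (0*4)*2 = 0*2 = 0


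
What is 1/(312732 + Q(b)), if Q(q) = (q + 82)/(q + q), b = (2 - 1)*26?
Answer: 13/4065543 ≈ 3.1976e-6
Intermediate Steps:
b = 26 (b = 1*26 = 26)
Q(q) = (82 + q)/(2*q) (Q(q) = (82 + q)/((2*q)) = (82 + q)*(1/(2*q)) = (82 + q)/(2*q))
1/(312732 + Q(b)) = 1/(312732 + (½)*(82 + 26)/26) = 1/(312732 + (½)*(1/26)*108) = 1/(312732 + 27/13) = 1/(4065543/13) = 13/4065543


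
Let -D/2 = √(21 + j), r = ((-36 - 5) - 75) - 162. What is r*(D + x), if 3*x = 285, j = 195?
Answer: -26410 + 3336*√6 ≈ -18239.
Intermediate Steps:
r = -278 (r = (-41 - 75) - 162 = -116 - 162 = -278)
x = 95 (x = (⅓)*285 = 95)
D = -12*√6 (D = -2*√(21 + 195) = -12*√6 ≈ -29.394)
r*(D + x) = -278*(-12*√6 + 95) = -278*(95 - 12*√6) = -26410 + 3336*√6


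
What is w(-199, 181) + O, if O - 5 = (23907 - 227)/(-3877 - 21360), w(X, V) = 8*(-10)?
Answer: -1916455/25237 ≈ -75.938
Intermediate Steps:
w(X, V) = -80
O = 102505/25237 (O = 5 + (23907 - 227)/(-3877 - 21360) = 5 + 23680/(-25237) = 5 + 23680*(-1/25237) = 5 - 23680/25237 = 102505/25237 ≈ 4.0617)
w(-199, 181) + O = -80 + 102505/25237 = -1916455/25237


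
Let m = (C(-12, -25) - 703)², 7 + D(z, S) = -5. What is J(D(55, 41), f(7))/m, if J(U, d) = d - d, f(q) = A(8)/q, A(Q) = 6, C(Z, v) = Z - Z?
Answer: 0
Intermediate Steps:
C(Z, v) = 0
D(z, S) = -12 (D(z, S) = -7 - 5 = -12)
f(q) = 6/q
m = 494209 (m = (0 - 703)² = (-703)² = 494209)
J(U, d) = 0
J(D(55, 41), f(7))/m = 0/494209 = 0*(1/494209) = 0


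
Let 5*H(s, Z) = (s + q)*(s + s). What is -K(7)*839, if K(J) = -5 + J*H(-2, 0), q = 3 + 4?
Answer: 27687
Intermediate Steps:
q = 7
H(s, Z) = 2*s*(7 + s)/5 (H(s, Z) = ((s + 7)*(s + s))/5 = ((7 + s)*(2*s))/5 = (2*s*(7 + s))/5 = 2*s*(7 + s)/5)
K(J) = -5 - 4*J (K(J) = -5 + J*((⅖)*(-2)*(7 - 2)) = -5 + J*((⅖)*(-2)*5) = -5 + J*(-4) = -5 - 4*J)
-K(7)*839 = -(-5 - 4*7)*839 = -(-5 - 28)*839 = -(-33)*839 = -1*(-27687) = 27687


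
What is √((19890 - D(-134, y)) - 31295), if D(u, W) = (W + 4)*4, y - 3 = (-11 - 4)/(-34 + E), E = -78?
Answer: 3*I*√248997/14 ≈ 106.93*I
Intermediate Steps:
y = 351/112 (y = 3 + (-11 - 4)/(-34 - 78) = 3 - 15/(-112) = 3 - 15*(-1/112) = 3 + 15/112 = 351/112 ≈ 3.1339)
D(u, W) = 16 + 4*W (D(u, W) = (4 + W)*4 = 16 + 4*W)
√((19890 - D(-134, y)) - 31295) = √((19890 - (16 + 4*(351/112))) - 31295) = √((19890 - (16 + 351/28)) - 31295) = √((19890 - 1*799/28) - 31295) = √((19890 - 799/28) - 31295) = √(556121/28 - 31295) = √(-320139/28) = 3*I*√248997/14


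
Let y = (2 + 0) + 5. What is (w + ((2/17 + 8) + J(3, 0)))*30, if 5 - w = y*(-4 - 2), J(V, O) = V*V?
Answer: 32700/17 ≈ 1923.5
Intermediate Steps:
J(V, O) = V**2
y = 7 (y = 2 + 5 = 7)
w = 47 (w = 5 - 7*(-4 - 2) = 5 - 7*(-6) = 5 - 1*(-42) = 5 + 42 = 47)
(w + ((2/17 + 8) + J(3, 0)))*30 = (47 + ((2/17 + 8) + 3**2))*30 = (47 + ((2*(1/17) + 8) + 9))*30 = (47 + ((2/17 + 8) + 9))*30 = (47 + (138/17 + 9))*30 = (47 + 291/17)*30 = (1090/17)*30 = 32700/17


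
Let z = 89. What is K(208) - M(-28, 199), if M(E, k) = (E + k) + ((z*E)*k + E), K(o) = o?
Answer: 495973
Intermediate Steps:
M(E, k) = k + 2*E + 89*E*k (M(E, k) = (E + k) + ((89*E)*k + E) = (E + k) + (89*E*k + E) = (E + k) + (E + 89*E*k) = k + 2*E + 89*E*k)
K(208) - M(-28, 199) = 208 - (199 + 2*(-28) + 89*(-28)*199) = 208 - (199 - 56 - 495908) = 208 - 1*(-495765) = 208 + 495765 = 495973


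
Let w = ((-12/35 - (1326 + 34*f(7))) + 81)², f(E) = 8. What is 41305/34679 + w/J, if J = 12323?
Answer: 98430564113746/523502913325 ≈ 188.02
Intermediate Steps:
w = 2820353449/1225 (w = ((-12/35 - 34/(1/(39 + 8))) + 81)² = ((-12*1/35 - 34/(1/47)) + 81)² = ((-12/35 - 34/1/47) + 81)² = ((-12/35 - 34*47) + 81)² = ((-12/35 - 1598) + 81)² = (-55942/35 + 81)² = (-53107/35)² = 2820353449/1225 ≈ 2.3023e+6)
41305/34679 + w/J = 41305/34679 + (2820353449/1225)/12323 = 41305*(1/34679) + (2820353449/1225)*(1/12323) = 41305/34679 + 2820353449/15095675 = 98430564113746/523502913325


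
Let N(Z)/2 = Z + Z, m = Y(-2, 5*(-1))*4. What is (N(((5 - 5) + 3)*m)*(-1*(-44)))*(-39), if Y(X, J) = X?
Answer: 164736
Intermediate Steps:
m = -8 (m = -2*4 = -8)
N(Z) = 4*Z (N(Z) = 2*(Z + Z) = 2*(2*Z) = 4*Z)
(N(((5 - 5) + 3)*m)*(-1*(-44)))*(-39) = ((4*(((5 - 5) + 3)*(-8)))*(-1*(-44)))*(-39) = ((4*((0 + 3)*(-8)))*44)*(-39) = ((4*(3*(-8)))*44)*(-39) = ((4*(-24))*44)*(-39) = -96*44*(-39) = -4224*(-39) = 164736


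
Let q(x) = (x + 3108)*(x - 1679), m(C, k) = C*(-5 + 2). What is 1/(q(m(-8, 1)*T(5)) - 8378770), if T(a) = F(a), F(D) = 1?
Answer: -1/13562230 ≈ -7.3734e-8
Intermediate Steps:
T(a) = 1
m(C, k) = -3*C (m(C, k) = C*(-3) = -3*C)
q(x) = (-1679 + x)*(3108 + x) (q(x) = (3108 + x)*(-1679 + x) = (-1679 + x)*(3108 + x))
1/(q(m(-8, 1)*T(5)) - 8378770) = 1/((-5218332 + (-3*(-8)*1)**2 + 1429*(-3*(-8)*1)) - 8378770) = 1/((-5218332 + (24*1)**2 + 1429*(24*1)) - 8378770) = 1/((-5218332 + 24**2 + 1429*24) - 8378770) = 1/((-5218332 + 576 + 34296) - 8378770) = 1/(-5183460 - 8378770) = 1/(-13562230) = -1/13562230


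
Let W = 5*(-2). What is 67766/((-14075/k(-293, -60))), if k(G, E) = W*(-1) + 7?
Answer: -1152022/14075 ≈ -81.849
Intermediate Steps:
W = -10
k(G, E) = 17 (k(G, E) = -10*(-1) + 7 = 10 + 7 = 17)
67766/((-14075/k(-293, -60))) = 67766/((-14075/17)) = 67766/((-14075*1/17)) = 67766/(-14075/17) = 67766*(-17/14075) = -1152022/14075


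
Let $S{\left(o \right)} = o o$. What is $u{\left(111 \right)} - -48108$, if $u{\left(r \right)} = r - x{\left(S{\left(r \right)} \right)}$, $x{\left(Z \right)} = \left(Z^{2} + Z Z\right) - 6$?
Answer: $-303565857$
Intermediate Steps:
$S{\left(o \right)} = o^{2}$
$x{\left(Z \right)} = -6 + 2 Z^{2}$ ($x{\left(Z \right)} = \left(Z^{2} + Z^{2}\right) - 6 = 2 Z^{2} - 6 = -6 + 2 Z^{2}$)
$u{\left(r \right)} = 6 + r - 2 r^{4}$ ($u{\left(r \right)} = r - \left(-6 + 2 \left(r^{2}\right)^{2}\right) = r - \left(-6 + 2 r^{4}\right) = 6 + r - 2 r^{4}$)
$u{\left(111 \right)} - -48108 = \left(6 + 111 - 2 \cdot 111^{4}\right) - -48108 = \left(6 + 111 - 303614082\right) + 48108 = -303613965 + 48108 = -303565857$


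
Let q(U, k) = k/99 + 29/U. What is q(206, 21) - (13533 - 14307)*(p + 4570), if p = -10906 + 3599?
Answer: -14401139125/6798 ≈ -2.1184e+6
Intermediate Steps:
p = -7307
q(U, k) = 29/U + k/99 (q(U, k) = k*(1/99) + 29/U = k/99 + 29/U = 29/U + k/99)
q(206, 21) - (13533 - 14307)*(p + 4570) = (29/206 + (1/99)*21) - (13533 - 14307)*(-7307 + 4570) = (29*(1/206) + 7/33) - (-774)*(-2737) = (29/206 + 7/33) - 1*2118438 = 2399/6798 - 2118438 = -14401139125/6798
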